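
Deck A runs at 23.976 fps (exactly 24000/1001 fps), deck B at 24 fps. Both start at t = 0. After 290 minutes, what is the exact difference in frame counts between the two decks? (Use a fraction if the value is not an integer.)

417600/1001 frames

290 min = 17400 s.
A emits 24000/1001 × 17400 = 417600000/1001 frames; B emits 24 × 17400 = 417600.
Difference = 417600/1001 frames (≈ 417.1828); B is ahead of A.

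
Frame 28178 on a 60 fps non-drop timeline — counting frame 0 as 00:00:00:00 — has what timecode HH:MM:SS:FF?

00:07:49:38

28178 ÷ 60 = 469 full seconds, remainder 38 frames.
469 s = 0 h 7 min 49 s.
Timecode: 00:07:49:38.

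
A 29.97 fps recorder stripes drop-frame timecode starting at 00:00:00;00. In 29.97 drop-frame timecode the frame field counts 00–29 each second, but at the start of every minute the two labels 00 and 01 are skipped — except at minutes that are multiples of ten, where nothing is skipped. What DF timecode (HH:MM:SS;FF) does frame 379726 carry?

Ten DF minutes hold 17982 frames, so frame 379726 lies in block 21 (frames 377622–395603) with 2104 frames into that block.
The block's first minute is 1800 frames and the rest 1798 each; 2104 frames reaches minute 1, so 21 × 18 + 1 × 2 = 380 labels have been skipped so far.
Adding those back, label number 379726 + 380 = 380106 at 30 labels/s is 12670 s + 6 f = 3 h 31 min 10 s frame 6, i.e. 03:31:10;06.

03:31:10;06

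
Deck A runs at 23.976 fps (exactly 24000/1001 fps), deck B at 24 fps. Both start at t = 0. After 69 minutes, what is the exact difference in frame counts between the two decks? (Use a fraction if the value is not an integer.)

69 min = 4140 s.
A emits 24000/1001 × 4140 = 99360000/1001 frames; B emits 24 × 4140 = 99360.
Difference = 99360/1001 frames (≈ 99.2607); B is ahead of A.

99360/1001 frames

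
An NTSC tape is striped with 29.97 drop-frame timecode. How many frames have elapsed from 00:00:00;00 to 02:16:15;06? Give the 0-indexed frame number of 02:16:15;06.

Complete 10-minute blocks: 13, each 17982 frames → 233766.
Remaining 6 whole minutes in the current block: 1800 + 5 × 1798 = 10790 frames.
Within the current minute: 15 × 30 + 6 − 2 = 454 (labels ;00/;01 skipped at this minute). Total = 233766 + 10790 + 454 = 245010.

245010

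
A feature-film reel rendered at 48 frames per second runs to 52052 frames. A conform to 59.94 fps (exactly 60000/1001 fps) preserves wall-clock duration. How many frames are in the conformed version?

65000 frames

Target frames = source frames × (target rate / source rate) = 52052 × (60000/1001)/(48) = 52052 × 1250/1001 = 65000.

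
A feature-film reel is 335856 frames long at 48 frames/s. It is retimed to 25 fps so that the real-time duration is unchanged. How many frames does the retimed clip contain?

174925 frames

Target frames = source frames × (target rate / source rate) = 335856 × (25)/(48) = 335856 × 25/48 = 174925.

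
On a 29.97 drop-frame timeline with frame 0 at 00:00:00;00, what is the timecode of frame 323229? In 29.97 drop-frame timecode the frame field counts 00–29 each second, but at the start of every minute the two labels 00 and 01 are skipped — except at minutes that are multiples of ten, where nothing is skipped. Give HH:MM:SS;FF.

02:59:45;03

Each 10-minute DF block holds 10 × 60 × 30 − 9 × 2 = 17982 frames. 323229 ÷ 17982 → 17 full blocks, remainder 17535.
Within the partial block the first minute is 1800 frames and each further minute 1798, so 9 further minute boundaries passed. Total skipped labels = 18 × 17 + 2 × 9 = 324.
Non-drop label index = 323229 + 324 = 323553; at 30 labels/s that is 02:59:45:03, i.e. DF 02:59:45;03.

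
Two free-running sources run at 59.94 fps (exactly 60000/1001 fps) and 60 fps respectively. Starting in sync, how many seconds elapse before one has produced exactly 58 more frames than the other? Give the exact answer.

29029/30 seconds

The gap grows by |60 − 60000/1001| = 60/1001 frames per second.
Time for a 58-frame gap: 58 ÷ (60/1001) = 29029/30 s.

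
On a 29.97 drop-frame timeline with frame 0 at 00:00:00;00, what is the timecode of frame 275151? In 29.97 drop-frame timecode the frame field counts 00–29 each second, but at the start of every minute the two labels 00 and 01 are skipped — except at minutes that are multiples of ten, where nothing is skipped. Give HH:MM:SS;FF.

Each 10-minute DF block holds 10 × 60 × 30 − 9 × 2 = 17982 frames. 275151 ÷ 17982 → 15 full blocks, remainder 5421.
Within the partial block the first minute is 1800 frames and each further minute 1798, so 3 further minute boundaries passed. Total skipped labels = 18 × 15 + 2 × 3 = 276.
Non-drop label index = 275151 + 276 = 275427; at 30 labels/s that is 02:33:00:27, i.e. DF 02:33:00;27.

02:33:00;27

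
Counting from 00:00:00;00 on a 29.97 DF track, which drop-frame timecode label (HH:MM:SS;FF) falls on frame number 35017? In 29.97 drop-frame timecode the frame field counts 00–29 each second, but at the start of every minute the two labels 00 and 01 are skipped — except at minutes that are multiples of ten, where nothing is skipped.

Each 10-minute DF block holds 10 × 60 × 30 − 9 × 2 = 17982 frames. 35017 ÷ 17982 → 1 full block, remainder 17035.
Within the partial block the first minute is 1800 frames and each further minute 1798, so 9 further minute boundaries passed. Total skipped labels = 18 × 1 + 2 × 9 = 36.
Non-drop label index = 35017 + 36 = 35053; at 30 labels/s that is 00:19:28:13, i.e. DF 00:19:28;13.

00:19:28;13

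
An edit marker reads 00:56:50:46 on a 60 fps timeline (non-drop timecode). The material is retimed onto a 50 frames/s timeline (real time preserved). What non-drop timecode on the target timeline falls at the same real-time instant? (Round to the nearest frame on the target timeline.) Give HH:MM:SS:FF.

00:56:50:38

Source frame index: (0×3600 + 56×60 + 50) × 60 + 46 = 204646.
Real time: 204646 / (60) = 102323/30 s.
Target frame: (102323/30) × (50) = 511615/3 ≈ 170538.333 → 170538.
At 50 labels/s: frame 170538 → 00:56:50:38.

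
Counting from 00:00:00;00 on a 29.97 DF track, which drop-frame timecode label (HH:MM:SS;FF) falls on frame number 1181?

Ten DF minutes hold 17982 frames, so frame 1181 lies in block 0 (frames 0–17981) with 1181 frames into that block.
The block's first minute is 1800 frames and the rest 1798 each; 1181 frames reaches minute 0, so 0 × 18 + 0 × 2 = 0 labels have been skipped so far.
Adding those back, label number 1181 + 0 = 1181 at 30 labels/s is 39 s + 11 f = 0 h 0 min 39 s frame 11, i.e. 00:00:39;11.

00:00:39;11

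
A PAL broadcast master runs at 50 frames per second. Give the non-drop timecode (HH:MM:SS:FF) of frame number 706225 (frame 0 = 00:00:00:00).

03:55:24:25

706225 ÷ 50 = 14124 full seconds, remainder 25 frames.
14124 s = 3 h 55 min 24 s.
Timecode: 03:55:24:25.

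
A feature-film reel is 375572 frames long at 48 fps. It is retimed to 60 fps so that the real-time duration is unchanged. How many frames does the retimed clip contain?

Target frames = source frames × (target rate / source rate) = 375572 × (60)/(48) = 375572 × 5/4 = 469465.

469465 frames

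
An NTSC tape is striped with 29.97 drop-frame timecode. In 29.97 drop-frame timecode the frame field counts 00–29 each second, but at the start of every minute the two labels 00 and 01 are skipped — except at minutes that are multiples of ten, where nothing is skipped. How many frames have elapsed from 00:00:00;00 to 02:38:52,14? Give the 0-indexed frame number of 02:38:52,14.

285688

Complete 10-minute blocks: 15, each 17982 frames → 269730.
Remaining 8 whole minutes in the current block: 1800 + 7 × 1798 = 14386 frames.
Within the current minute: 52 × 30 + 14 − 2 = 1572 (labels ;00/;01 skipped at this minute). Total = 269730 + 14386 + 1572 = 285688.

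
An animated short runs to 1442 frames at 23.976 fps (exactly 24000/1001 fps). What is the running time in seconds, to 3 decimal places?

Running time = 1442 × 1001/24000 = 721721/12000 s ≈ 60.143 s.

60.143 seconds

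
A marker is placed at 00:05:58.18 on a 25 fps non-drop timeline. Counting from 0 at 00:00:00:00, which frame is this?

frame 8968

Total seconds to the label: (0 × 3600 + 5 × 60 + 58) = 358.
Frame index = 358 × 25 + 18 = 8968.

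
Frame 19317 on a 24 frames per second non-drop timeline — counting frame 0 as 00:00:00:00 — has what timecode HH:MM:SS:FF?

19317 ÷ 24 = 804 full seconds, remainder 21 frames.
804 s = 0 h 13 min 24 s.
Timecode: 00:13:24:21.

00:13:24:21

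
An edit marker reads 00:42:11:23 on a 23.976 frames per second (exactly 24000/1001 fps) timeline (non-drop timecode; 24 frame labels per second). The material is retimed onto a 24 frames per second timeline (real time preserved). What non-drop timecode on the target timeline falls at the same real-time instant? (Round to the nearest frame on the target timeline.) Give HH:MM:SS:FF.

00:42:14:12

Source frame index: (0×3600 + 42×60 + 11) × 24 + 23 = 60767.
Real time: 60767 / (24000/1001) = 60827767/24000 s.
Target frame: (60827767/24000) × (24) = 60827767/1000 ≈ 60827.767 → 60828.
At 24 labels/s: frame 60828 → 00:42:14:12.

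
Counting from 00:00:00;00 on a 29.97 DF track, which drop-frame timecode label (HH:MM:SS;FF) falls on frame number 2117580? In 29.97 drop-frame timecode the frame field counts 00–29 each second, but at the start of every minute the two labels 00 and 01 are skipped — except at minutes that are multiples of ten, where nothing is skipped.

Ten DF minutes hold 17982 frames, so frame 2117580 lies in block 117 (frames 2103894–2121875) with 13686 frames into that block.
The block's first minute is 1800 frames and the rest 1798 each; 13686 frames reaches minute 7, so 117 × 18 + 7 × 2 = 2120 labels have been skipped so far.
Adding those back, label number 2117580 + 2120 = 2119700 at 30 labels/s is 70656 s + 20 f = 19 h 37 min 36 s frame 20, i.e. 19:37:36;20.

19:37:36;20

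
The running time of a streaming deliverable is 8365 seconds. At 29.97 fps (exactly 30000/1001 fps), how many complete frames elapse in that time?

Frames = 8365 × 30000/1001 = 35850000/143 ≈ 250699.3007.
Complete frames: 250699.

250699 frames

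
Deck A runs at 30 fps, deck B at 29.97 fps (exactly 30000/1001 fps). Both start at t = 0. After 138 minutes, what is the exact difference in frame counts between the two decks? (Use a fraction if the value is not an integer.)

248400/1001 frames

138 min = 8280 s.
A emits 30 × 8280 = 248400 frames; B emits 30000/1001 × 8280 = 248400000/1001.
Difference = 248400/1001 frames (≈ 248.1518); B is behind A.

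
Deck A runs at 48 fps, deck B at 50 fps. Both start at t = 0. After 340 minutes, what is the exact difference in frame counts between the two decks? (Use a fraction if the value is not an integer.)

40800 frames

340 min = 20400 s.
A emits 48 × 20400 = 979200 frames; B emits 50 × 20400 = 1020000.
Difference = 40800 frames; B is ahead of A.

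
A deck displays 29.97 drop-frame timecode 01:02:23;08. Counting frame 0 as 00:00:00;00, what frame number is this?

112186

Complete 10-minute blocks: 6, each 17982 frames → 107892.
Remaining 2 whole minutes in the current block: 1800 + 1 × 1798 = 3598 frames.
Within the current minute: 23 × 30 + 8 − 2 = 696 (labels ;00/;01 skipped at this minute). Total = 107892 + 3598 + 696 = 112186.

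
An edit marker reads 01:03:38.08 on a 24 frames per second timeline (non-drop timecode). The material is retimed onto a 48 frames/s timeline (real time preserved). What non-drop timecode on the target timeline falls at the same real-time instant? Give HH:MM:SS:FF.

Source frame index: (1×3600 + 3×60 + 38) × 24 + 8 = 91640.
Real time: 91640 / (24) = 11455/3 s.
Target frame: (11455/3) × (48) = 183280.
At 48 labels/s: frame 183280 → 01:03:38:16.

01:03:38:16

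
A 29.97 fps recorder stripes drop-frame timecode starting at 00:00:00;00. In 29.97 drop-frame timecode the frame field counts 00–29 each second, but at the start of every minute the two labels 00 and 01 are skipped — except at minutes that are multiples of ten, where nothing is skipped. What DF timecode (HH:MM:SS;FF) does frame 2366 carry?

Ten DF minutes hold 17982 frames, so frame 2366 lies in block 0 (frames 0–17981) with 2366 frames into that block.
The block's first minute is 1800 frames and the rest 1798 each; 2366 frames reaches minute 1, so 0 × 18 + 1 × 2 = 2 labels have been skipped so far.
Adding those back, label number 2366 + 2 = 2368 at 30 labels/s is 78 s + 28 f = 0 h 1 min 18 s frame 28, i.e. 00:01:18;28.

00:01:18;28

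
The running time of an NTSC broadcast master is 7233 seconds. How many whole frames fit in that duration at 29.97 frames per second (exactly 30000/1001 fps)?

Frames = 7233 × 30000/1001 = 216990000/1001 ≈ 216773.2268.
Complete frames: 216773.

216773 frames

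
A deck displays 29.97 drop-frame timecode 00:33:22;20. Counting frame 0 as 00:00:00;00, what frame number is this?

60020

As if non-drop at 30 labels/s: (0 × 3600 + 33 × 60 + 22) × 30 + 20 = 60080.
Minute boundaries passed: 33; those not divisible by 10: 33 − 3 = 30; dropped labels = 2 × 30 = 60.
Actual frame index = 60080 − 60 = 60020.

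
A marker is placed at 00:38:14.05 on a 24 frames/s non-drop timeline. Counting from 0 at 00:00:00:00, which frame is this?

Total seconds to the label: (0 × 3600 + 38 × 60 + 14) = 2294.
Frame index = 2294 × 24 + 5 = 55061.

55061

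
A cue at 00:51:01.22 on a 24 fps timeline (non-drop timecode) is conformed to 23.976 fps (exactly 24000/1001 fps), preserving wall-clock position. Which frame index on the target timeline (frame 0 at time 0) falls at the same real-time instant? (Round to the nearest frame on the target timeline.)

frame 73413

Source frame index: (0×3600 + 51×60 + 1) × 24 + 22 = 73486.
Real time: 73486 / (24) = 36743/12 s.
Target frame: (36743/12) × (24000/1001) = 10498000/143 ≈ 73412.587 → 73413.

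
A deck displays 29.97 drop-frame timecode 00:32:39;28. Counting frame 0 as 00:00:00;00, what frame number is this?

Complete 10-minute blocks: 3, each 17982 frames → 53946.
Remaining 2 whole minutes in the current block: 1800 + 1 × 1798 = 3598 frames.
Within the current minute: 39 × 30 + 28 − 2 = 1196 (labels ;00/;01 skipped at this minute). Total = 53946 + 3598 + 1196 = 58740.

58740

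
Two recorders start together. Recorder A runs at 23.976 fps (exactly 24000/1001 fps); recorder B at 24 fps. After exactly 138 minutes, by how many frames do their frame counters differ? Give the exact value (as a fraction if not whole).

198720/1001 frames

138 min = 8280 s.
A emits 24000/1001 × 8280 = 198720000/1001 frames; B emits 24 × 8280 = 198720.
Difference = 198720/1001 frames (≈ 198.5215); B is ahead of A.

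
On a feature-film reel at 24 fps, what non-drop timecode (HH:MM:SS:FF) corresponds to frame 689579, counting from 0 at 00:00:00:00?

689579 ÷ 24 = 28732 full seconds, remainder 11 frames.
28732 s = 7 h 58 min 52 s.
Timecode: 07:58:52:11.

07:58:52:11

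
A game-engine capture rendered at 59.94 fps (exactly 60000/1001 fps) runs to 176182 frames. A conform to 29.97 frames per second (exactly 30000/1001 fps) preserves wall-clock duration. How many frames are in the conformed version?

Target frames = source frames × (target rate / source rate) = 176182 × (30000/1001)/(60000/1001) = 176182 × 1/2 = 88091.

88091 frames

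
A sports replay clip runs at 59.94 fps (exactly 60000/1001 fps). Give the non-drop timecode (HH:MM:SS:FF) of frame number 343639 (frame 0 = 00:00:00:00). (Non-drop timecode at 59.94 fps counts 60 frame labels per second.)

343639 ÷ 60 = 5727 full seconds, remainder 19 frames.
5727 s = 1 h 35 min 27 s.
Timecode: 01:35:27:19.

01:35:27:19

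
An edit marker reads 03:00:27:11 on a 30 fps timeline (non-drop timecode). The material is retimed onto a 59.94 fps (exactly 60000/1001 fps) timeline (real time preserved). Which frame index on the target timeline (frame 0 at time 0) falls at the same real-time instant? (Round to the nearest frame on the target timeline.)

Source frame index: (3×3600 + 0×60 + 27) × 30 + 11 = 324821.
Real time: 324821 / (30) = 324821/30 s.
Target frame: (324821/30) × (60000/1001) = 92806000/143 ≈ 648993.007 → 648993.

frame 648993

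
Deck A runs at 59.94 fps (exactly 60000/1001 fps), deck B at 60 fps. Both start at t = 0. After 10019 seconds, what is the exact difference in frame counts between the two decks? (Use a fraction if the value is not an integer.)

A emits 60000/1001 × 10019 = 601140000/1001 frames; B emits 60 × 10019 = 601140.
Difference = 601140/1001 frames (≈ 600.5395); B is ahead of A.

601140/1001 frames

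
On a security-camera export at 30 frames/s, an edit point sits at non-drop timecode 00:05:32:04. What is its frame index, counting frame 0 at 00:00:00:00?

Total seconds to the label: (0 × 3600 + 5 × 60 + 32) = 332.
Frame index = 332 × 30 + 4 = 9964.

9964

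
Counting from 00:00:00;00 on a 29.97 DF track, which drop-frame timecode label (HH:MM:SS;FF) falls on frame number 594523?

05:30:37;07

Each 10-minute DF block holds 10 × 60 × 30 − 9 × 2 = 17982 frames. 594523 ÷ 17982 → 33 full blocks, remainder 1117.
Within the partial block the first minute is 1800 frames and each further minute 1798, so 0 further minute boundaries passed. Total skipped labels = 18 × 33 + 2 × 0 = 594.
Non-drop label index = 594523 + 594 = 595117; at 30 labels/s that is 05:30:37:07, i.e. DF 05:30:37;07.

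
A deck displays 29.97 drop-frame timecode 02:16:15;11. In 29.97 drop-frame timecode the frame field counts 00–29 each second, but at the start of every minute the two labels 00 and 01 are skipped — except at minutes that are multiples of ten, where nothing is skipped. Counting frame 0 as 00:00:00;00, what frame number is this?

245015

As if non-drop at 30 labels/s: (2 × 3600 + 16 × 60 + 15) × 30 + 11 = 245261.
Minute boundaries passed: 136; those not divisible by 10: 136 − 13 = 123; dropped labels = 2 × 123 = 246.
Actual frame index = 245261 − 246 = 245015.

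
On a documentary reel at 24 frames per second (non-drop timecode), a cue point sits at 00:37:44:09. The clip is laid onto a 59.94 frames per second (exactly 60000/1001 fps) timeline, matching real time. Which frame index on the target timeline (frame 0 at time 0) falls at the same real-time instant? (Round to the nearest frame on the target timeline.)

Source frame index: (0×3600 + 37×60 + 44) × 24 + 9 = 54345.
Real time: 54345 / (24) = 18115/8 s.
Target frame: (18115/8) × (60000/1001) = 135862500/1001 ≈ 135726.773 → 135727.

frame 135727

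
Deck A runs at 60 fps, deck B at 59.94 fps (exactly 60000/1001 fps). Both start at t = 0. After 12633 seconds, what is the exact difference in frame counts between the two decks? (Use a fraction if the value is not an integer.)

757980/1001 frames

A emits 60 × 12633 = 757980 frames; B emits 60000/1001 × 12633 = 757980000/1001.
Difference = 757980/1001 frames (≈ 757.2228); B is behind A.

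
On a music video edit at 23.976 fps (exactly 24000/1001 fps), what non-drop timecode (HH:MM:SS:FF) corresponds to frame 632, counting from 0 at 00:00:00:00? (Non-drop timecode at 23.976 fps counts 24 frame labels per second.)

00:00:26:08

632 ÷ 24 = 26 full seconds, remainder 8 frames.
26 s = 0 h 0 min 26 s.
Timecode: 00:00:26:08.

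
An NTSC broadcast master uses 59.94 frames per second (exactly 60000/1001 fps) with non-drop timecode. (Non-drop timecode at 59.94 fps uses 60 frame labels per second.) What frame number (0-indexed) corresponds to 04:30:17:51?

frame 973071

Total seconds to the label: (4 × 3600 + 30 × 60 + 17) = 16217.
Frame index = 16217 × 60 + 51 = 973071.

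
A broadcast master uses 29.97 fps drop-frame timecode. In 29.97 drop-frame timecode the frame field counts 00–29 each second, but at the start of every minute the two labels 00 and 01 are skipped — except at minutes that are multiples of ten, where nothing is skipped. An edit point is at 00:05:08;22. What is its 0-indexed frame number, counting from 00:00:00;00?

Complete 10-minute blocks: 0, each 17982 frames → 0.
Remaining 5 whole minutes in the current block: 1800 + 4 × 1798 = 8992 frames.
Within the current minute: 8 × 30 + 22 − 2 = 260 (labels ;00/;01 skipped at this minute). Total = 0 + 8992 + 260 = 9252.

9252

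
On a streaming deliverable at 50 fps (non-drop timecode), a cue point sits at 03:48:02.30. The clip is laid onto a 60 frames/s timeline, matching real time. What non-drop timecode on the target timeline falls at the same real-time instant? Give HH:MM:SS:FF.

Source frame index: (3×3600 + 48×60 + 2) × 50 + 30 = 684130.
Real time: 684130 / (50) = 68413/5 s.
Target frame: (68413/5) × (60) = 820956.
At 60 labels/s: frame 820956 → 03:48:02:36.

03:48:02:36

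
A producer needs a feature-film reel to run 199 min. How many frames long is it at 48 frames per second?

199 min = 11940 s.
Frames = 11940 × 48 = 573120.

573120 frames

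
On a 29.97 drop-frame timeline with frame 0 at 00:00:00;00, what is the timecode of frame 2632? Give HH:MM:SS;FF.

00:01:27;24

Each 10-minute DF block holds 10 × 60 × 30 − 9 × 2 = 17982 frames. 2632 ÷ 17982 → 0 full blocks, remainder 2632.
Within the partial block the first minute is 1800 frames and each further minute 1798, so 1 further minute boundary passed. Total skipped labels = 18 × 0 + 2 × 1 = 2.
Non-drop label index = 2632 + 2 = 2634; at 30 labels/s that is 00:01:27:24, i.e. DF 00:01:27;24.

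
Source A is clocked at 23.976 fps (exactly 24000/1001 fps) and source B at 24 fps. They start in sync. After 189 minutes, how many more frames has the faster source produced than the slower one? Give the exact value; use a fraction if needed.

189 min = 11340 s.
A emits 24000/1001 × 11340 = 38880000/143 frames; B emits 24 × 11340 = 272160.
Difference = 38880/143 frames (≈ 271.8881); B is ahead of A.

38880/143 frames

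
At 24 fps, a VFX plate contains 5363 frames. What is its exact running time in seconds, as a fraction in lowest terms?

Running time = 5363 ÷ (24) = 5363 × 1/24 = 5363/24 s.

5363/24 seconds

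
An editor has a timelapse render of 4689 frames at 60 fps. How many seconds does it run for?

78.15 seconds

Running time = 4689 / (60) = 78.15 s.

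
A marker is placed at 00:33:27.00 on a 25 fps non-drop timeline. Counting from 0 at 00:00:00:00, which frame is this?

50175

Total seconds to the label: (0 × 3600 + 33 × 60 + 27) = 2007.
Frame index = 2007 × 25 + 0 = 50175.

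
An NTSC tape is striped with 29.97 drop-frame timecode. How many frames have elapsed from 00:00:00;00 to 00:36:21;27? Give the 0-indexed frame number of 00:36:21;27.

65391

Complete 10-minute blocks: 3, each 17982 frames → 53946.
Remaining 6 whole minutes in the current block: 1800 + 5 × 1798 = 10790 frames.
Within the current minute: 21 × 30 + 27 − 2 = 655 (labels ;00/;01 skipped at this minute). Total = 53946 + 10790 + 655 = 65391.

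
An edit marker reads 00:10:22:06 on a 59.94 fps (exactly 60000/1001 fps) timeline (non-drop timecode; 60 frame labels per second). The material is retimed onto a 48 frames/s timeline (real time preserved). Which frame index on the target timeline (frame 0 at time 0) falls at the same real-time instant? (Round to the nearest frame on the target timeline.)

frame 29891

Source frame index: (0×3600 + 10×60 + 22) × 60 + 6 = 37326.
Real time: 37326 / (60000/1001) = 6227221/10000 s.
Target frame: (6227221/10000) × (48) = 18681663/625 ≈ 29890.661 → 29891.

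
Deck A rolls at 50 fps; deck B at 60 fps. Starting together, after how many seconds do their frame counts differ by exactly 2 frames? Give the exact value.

The gap grows by |60 − 50| = 10 frames per second.
Time for a 2-frame gap: 2 ÷ (10) = 0.2 s.

0.2 seconds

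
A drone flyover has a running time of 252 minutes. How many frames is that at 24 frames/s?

362880 frames

252 min = 15120 s.
Frames = 15120 × 24 = 362880.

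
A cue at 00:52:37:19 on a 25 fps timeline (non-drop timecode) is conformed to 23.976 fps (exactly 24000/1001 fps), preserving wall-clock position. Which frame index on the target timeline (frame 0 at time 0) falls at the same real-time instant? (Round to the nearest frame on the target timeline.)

Source frame index: (0×3600 + 52×60 + 37) × 25 + 19 = 78944.
Real time: 78944 / (25) = 78944/25 s.
Target frame: (78944/25) × (24000/1001) = 75786240/1001 ≈ 75710.529 → 75711.

frame 75711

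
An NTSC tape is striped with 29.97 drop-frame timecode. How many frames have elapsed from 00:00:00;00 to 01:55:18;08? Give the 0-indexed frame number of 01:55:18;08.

207340

As if non-drop at 30 labels/s: (1 × 3600 + 55 × 60 + 18) × 30 + 8 = 207548.
Minute boundaries passed: 115; those not divisible by 10: 115 − 11 = 104; dropped labels = 2 × 104 = 208.
Actual frame index = 207548 − 208 = 207340.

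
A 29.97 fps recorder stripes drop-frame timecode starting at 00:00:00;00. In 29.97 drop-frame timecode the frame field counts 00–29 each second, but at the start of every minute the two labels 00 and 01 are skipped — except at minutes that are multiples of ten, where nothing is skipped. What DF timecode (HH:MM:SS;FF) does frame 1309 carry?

Each 10-minute DF block holds 10 × 60 × 30 − 9 × 2 = 17982 frames. 1309 ÷ 17982 → 0 full blocks, remainder 1309.
Within the partial block the first minute is 1800 frames and each further minute 1798, so 0 further minute boundaries passed. Total skipped labels = 18 × 0 + 2 × 0 = 0.
Non-drop label index = 1309 + 0 = 1309; at 30 labels/s that is 00:00:43:19, i.e. DF 00:00:43;19.

00:00:43;19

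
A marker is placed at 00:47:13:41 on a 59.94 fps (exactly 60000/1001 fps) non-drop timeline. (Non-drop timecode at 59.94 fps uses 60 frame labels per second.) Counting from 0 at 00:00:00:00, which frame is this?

frame 170021

Total seconds to the label: (0 × 3600 + 47 × 60 + 13) = 2833.
Frame index = 2833 × 60 + 41 = 170021.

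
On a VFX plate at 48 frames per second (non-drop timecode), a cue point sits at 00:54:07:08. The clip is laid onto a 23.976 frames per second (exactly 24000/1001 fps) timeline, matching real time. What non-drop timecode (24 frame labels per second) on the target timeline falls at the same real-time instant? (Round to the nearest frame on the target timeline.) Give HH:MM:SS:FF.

Source frame index: (0×3600 + 54×60 + 7) × 48 + 8 = 155864.
Real time: 155864 / (48) = 19483/6 s.
Target frame: (19483/6) × (24000/1001) = 77932000/1001 ≈ 77854.146 → 77854.
At 24 labels/s: frame 77854 → 00:54:03:22.

00:54:03:22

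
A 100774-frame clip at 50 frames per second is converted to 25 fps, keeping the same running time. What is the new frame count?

50387 frames

Target frames = source frames × (target rate / source rate) = 100774 × (25)/(50) = 100774 × 1/2 = 50387.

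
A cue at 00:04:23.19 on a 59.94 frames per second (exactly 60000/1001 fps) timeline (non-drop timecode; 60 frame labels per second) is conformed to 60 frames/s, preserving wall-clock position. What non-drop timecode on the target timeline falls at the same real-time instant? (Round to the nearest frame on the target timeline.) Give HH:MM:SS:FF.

Source frame index: (0×3600 + 4×60 + 23) × 60 + 19 = 15799.
Real time: 15799 / (60000/1001) = 15814799/60000 s.
Target frame: (15814799/60000) × (60) = 15814799/1000 ≈ 15814.799 → 15815.
At 60 labels/s: frame 15815 → 00:04:23:35.

00:04:23:35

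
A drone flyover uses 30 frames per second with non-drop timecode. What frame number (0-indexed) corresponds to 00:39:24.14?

frame 70934

Total seconds to the label: (0 × 3600 + 39 × 60 + 24) = 2364.
Frame index = 2364 × 30 + 14 = 70934.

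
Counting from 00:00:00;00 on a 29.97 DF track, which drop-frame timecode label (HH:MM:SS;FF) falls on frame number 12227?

Ten DF minutes hold 17982 frames, so frame 12227 lies in block 0 (frames 0–17981) with 12227 frames into that block.
The block's first minute is 1800 frames and the rest 1798 each; 12227 frames reaches minute 6, so 0 × 18 + 6 × 2 = 12 labels have been skipped so far.
Adding those back, label number 12227 + 12 = 12239 at 30 labels/s is 407 s + 29 f = 0 h 6 min 47 s frame 29, i.e. 00:06:47;29.

00:06:47;29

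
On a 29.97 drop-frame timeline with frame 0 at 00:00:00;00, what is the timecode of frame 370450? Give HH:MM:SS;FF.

Ten DF minutes hold 17982 frames, so frame 370450 lies in block 20 (frames 359640–377621) with 10810 frames into that block.
The block's first minute is 1800 frames and the rest 1798 each; 10810 frames reaches minute 6, so 20 × 18 + 6 × 2 = 372 labels have been skipped so far.
Adding those back, label number 370450 + 372 = 370822 at 30 labels/s is 12360 s + 22 f = 3 h 26 min 0 s frame 22, i.e. 03:26:00;22.

03:26:00;22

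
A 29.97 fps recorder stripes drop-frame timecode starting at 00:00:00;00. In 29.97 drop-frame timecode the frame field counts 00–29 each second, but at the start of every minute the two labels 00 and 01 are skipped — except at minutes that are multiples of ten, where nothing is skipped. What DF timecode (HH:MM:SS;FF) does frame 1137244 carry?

10:32:26;02

Ten DF minutes hold 17982 frames, so frame 1137244 lies in block 63 (frames 1132866–1150847) with 4378 frames into that block.
The block's first minute is 1800 frames and the rest 1798 each; 4378 frames reaches minute 2, so 63 × 18 + 2 × 2 = 1138 labels have been skipped so far.
Adding those back, label number 1137244 + 1138 = 1138382 at 30 labels/s is 37946 s + 2 f = 10 h 32 min 26 s frame 2, i.e. 10:32:26;02.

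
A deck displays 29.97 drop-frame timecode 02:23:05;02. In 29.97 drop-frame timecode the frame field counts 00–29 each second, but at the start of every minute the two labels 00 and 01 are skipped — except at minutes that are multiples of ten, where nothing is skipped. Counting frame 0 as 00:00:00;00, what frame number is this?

Complete 10-minute blocks: 14, each 17982 frames → 251748.
Remaining 3 whole minutes in the current block: 1800 + 2 × 1798 = 5396 frames.
Within the current minute: 5 × 30 + 2 − 2 = 150 (labels ;00/;01 skipped at this minute). Total = 251748 + 5396 + 150 = 257294.

257294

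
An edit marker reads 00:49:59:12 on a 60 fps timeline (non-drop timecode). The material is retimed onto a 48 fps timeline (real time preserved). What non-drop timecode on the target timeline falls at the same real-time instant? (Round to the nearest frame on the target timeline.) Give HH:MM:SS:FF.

Source frame index: (0×3600 + 49×60 + 59) × 60 + 12 = 179952.
Real time: 179952 / (60) = 14996/5 s.
Target frame: (14996/5) × (48) = 719808/5 ≈ 143961.600 → 143962.
At 48 labels/s: frame 143962 → 00:49:59:10.

00:49:59:10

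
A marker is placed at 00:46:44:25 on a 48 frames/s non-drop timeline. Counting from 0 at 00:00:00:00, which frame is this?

frame 134617

Total seconds to the label: (0 × 3600 + 46 × 60 + 44) = 2804.
Frame index = 2804 × 48 + 25 = 134617.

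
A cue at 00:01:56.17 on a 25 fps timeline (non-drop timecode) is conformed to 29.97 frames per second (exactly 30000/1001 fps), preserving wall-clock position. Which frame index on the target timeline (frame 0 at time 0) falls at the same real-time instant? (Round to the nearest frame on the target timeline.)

frame 3497

Source frame index: (0×3600 + 1×60 + 56) × 25 + 17 = 2917.
Real time: 2917 / (25) = 2917/25 s.
Target frame: (2917/25) × (30000/1001) = 3500400/1001 ≈ 3496.903 → 3497.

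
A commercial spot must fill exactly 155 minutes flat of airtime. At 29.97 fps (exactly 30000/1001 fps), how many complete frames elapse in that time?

155 min = 9300 s.
Frames = 9300 × 30000/1001 = 279000000/1001 ≈ 278721.2787.
Complete frames: 278721.

278721 frames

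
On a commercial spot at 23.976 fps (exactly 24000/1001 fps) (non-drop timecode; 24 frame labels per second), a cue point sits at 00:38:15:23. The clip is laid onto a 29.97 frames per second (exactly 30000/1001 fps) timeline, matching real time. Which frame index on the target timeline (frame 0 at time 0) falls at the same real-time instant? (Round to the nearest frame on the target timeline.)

Source frame index: (0×3600 + 38×60 + 15) × 24 + 23 = 55103.
Real time: 55103 / (24000/1001) = 55158103/24000 s.
Target frame: (55158103/24000) × (30000/1001) = 275515/4 ≈ 68878.750 → 68879.

frame 68879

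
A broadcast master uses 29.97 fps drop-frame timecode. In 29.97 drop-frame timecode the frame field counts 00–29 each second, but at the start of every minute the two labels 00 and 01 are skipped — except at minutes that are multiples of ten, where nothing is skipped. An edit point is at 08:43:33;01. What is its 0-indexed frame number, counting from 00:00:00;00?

Complete 10-minute blocks: 52, each 17982 frames → 935064.
Remaining 3 whole minutes in the current block: 1800 + 2 × 1798 = 5396 frames.
Within the current minute: 33 × 30 + 1 − 2 = 989 (labels ;00/;01 skipped at this minute). Total = 935064 + 5396 + 989 = 941449.

941449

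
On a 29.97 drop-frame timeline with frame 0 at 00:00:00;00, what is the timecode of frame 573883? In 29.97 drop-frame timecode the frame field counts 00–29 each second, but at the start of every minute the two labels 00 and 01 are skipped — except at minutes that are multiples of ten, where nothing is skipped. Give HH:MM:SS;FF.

Each 10-minute DF block holds 10 × 60 × 30 − 9 × 2 = 17982 frames. 573883 ÷ 17982 → 31 full blocks, remainder 16441.
Within the partial block the first minute is 1800 frames and each further minute 1798, so 9 further minute boundaries passed. Total skipped labels = 18 × 31 + 2 × 9 = 576.
Non-drop label index = 573883 + 576 = 574459; at 30 labels/s that is 05:19:08:19, i.e. DF 05:19:08;19.

05:19:08;19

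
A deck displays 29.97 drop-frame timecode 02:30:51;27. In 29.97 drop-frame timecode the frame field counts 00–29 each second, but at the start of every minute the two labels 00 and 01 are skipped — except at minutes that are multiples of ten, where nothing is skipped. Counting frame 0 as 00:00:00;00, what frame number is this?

271287

As if non-drop at 30 labels/s: (2 × 3600 + 30 × 60 + 51) × 30 + 27 = 271557.
Minute boundaries passed: 150; those not divisible by 10: 150 − 15 = 135; dropped labels = 2 × 135 = 270.
Actual frame index = 271557 − 270 = 271287.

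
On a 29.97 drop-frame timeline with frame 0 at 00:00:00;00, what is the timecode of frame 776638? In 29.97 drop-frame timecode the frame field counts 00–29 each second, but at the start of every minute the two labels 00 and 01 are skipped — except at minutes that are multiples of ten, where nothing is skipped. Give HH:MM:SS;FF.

Ten DF minutes hold 17982 frames, so frame 776638 lies in block 43 (frames 773226–791207) with 3412 frames into that block.
The block's first minute is 1800 frames and the rest 1798 each; 3412 frames reaches minute 1, so 43 × 18 + 1 × 2 = 776 labels have been skipped so far.
Adding those back, label number 776638 + 776 = 777414 at 30 labels/s is 25913 s + 24 f = 7 h 11 min 53 s frame 24, i.e. 07:11:53;24.

07:11:53;24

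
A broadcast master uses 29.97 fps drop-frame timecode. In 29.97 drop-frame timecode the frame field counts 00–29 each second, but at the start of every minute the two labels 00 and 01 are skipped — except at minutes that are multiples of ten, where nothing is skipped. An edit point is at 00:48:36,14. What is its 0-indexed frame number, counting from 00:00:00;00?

Complete 10-minute blocks: 4, each 17982 frames → 71928.
Remaining 8 whole minutes in the current block: 1800 + 7 × 1798 = 14386 frames.
Within the current minute: 36 × 30 + 14 − 2 = 1092 (labels ;00/;01 skipped at this minute). Total = 71928 + 14386 + 1092 = 87406.

87406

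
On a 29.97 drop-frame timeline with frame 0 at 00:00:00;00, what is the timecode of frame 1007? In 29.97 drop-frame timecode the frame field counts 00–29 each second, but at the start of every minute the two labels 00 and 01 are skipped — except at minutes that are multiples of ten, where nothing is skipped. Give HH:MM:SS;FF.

00:00:33;17

Each 10-minute DF block holds 10 × 60 × 30 − 9 × 2 = 17982 frames. 1007 ÷ 17982 → 0 full blocks, remainder 1007.
Within the partial block the first minute is 1800 frames and each further minute 1798, so 0 further minute boundaries passed. Total skipped labels = 18 × 0 + 2 × 0 = 0.
Non-drop label index = 1007 + 0 = 1007; at 30 labels/s that is 00:00:33:17, i.e. DF 00:00:33;17.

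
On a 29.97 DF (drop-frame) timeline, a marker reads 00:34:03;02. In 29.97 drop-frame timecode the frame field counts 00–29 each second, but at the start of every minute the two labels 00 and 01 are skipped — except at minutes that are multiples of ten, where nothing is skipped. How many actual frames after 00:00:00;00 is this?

As if non-drop at 30 labels/s: (0 × 3600 + 34 × 60 + 3) × 30 + 2 = 61292.
Minute boundaries passed: 34; those not divisible by 10: 34 − 3 = 31; dropped labels = 2 × 31 = 62.
Actual frame index = 61292 − 62 = 61230.

61230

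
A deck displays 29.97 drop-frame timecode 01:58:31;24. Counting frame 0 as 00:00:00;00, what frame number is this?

Complete 10-minute blocks: 11, each 17982 frames → 197802.
Remaining 8 whole minutes in the current block: 1800 + 7 × 1798 = 14386 frames.
Within the current minute: 31 × 30 + 24 − 2 = 952 (labels ;00/;01 skipped at this minute). Total = 197802 + 14386 + 952 = 213140.

213140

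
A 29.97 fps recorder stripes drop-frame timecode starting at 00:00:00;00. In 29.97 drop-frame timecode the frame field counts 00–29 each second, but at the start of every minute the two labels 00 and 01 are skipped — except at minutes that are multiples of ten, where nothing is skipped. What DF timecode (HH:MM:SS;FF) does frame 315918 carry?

02:55:41;04

Each 10-minute DF block holds 10 × 60 × 30 − 9 × 2 = 17982 frames. 315918 ÷ 17982 → 17 full blocks, remainder 10224.
Within the partial block the first minute is 1800 frames and each further minute 1798, so 5 further minute boundaries passed. Total skipped labels = 18 × 17 + 2 × 5 = 316.
Non-drop label index = 315918 + 316 = 316234; at 30 labels/s that is 02:55:41:04, i.e. DF 02:55:41;04.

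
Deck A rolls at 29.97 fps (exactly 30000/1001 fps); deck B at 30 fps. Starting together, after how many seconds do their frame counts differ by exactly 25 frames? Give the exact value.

The gap grows by |30 − 30000/1001| = 30/1001 frames per second.
Time for a 25-frame gap: 25 ÷ (30/1001) = 5005/6 s.

5005/6 seconds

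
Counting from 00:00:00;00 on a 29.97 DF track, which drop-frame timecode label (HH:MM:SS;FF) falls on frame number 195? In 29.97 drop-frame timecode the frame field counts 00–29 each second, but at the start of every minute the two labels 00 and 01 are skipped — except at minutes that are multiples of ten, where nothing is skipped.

00:00:06;15

Each 10-minute DF block holds 10 × 60 × 30 − 9 × 2 = 17982 frames. 195 ÷ 17982 → 0 full blocks, remainder 195.
Within the partial block the first minute is 1800 frames and each further minute 1798, so 0 further minute boundaries passed. Total skipped labels = 18 × 0 + 2 × 0 = 0.
Non-drop label index = 195 + 0 = 195; at 30 labels/s that is 00:00:06:15, i.e. DF 00:00:06;15.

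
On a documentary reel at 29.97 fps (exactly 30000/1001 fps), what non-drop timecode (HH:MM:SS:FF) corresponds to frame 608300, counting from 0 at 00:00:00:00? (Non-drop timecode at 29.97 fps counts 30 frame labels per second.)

05:37:56:20

608300 ÷ 30 = 20276 full seconds, remainder 20 frames.
20276 s = 5 h 37 min 56 s.
Timecode: 05:37:56:20.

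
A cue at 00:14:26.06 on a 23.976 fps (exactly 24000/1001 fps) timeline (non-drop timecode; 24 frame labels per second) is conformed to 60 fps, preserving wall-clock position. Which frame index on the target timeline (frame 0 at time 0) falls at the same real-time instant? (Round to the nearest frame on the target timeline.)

Source frame index: (0×3600 + 14×60 + 26) × 24 + 6 = 20790.
Real time: 20790 / (24000/1001) = 693693/800 s.
Target frame: (693693/800) × (60) = 2081079/40 ≈ 52026.975 → 52027.

frame 52027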